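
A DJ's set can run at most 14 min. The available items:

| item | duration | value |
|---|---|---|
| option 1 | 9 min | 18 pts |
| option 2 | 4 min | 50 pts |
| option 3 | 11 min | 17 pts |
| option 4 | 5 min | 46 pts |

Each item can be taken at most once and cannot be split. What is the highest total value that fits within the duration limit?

96 pts

Check high-value combinations within 14 min:
- option 2+option 4: duration 4+5=9, value 50+46=96
- option 1+option 2: duration 9+4=13, value 18+50=68
- option 1+option 4: duration 9+5=14, value 18+46=64
Best: 96 pts.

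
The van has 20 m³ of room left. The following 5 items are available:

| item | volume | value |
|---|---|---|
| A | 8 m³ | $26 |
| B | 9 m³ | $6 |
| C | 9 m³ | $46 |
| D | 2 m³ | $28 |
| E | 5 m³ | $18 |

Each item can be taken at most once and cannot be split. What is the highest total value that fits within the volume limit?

$100

This is a 0/1 knapsack; check combinations near the capacity.
- A+C+D: volume 8+9+2=19, value 26+46+28=100
- C+D+E: volume 9+2+5=16, value 46+28+18=92
- B+C+D: volume 9+9+2=20, value 6+46+28=80
- C+D: volume 9+2=11, value 46+28=74
Best: $100.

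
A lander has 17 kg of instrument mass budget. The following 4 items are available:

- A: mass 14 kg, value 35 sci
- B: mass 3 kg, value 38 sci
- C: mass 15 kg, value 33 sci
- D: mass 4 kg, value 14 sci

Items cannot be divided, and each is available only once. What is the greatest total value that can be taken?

Check high-value combinations within 17 kg:
- A+B: mass 14+3=17, value 35+38=73
- B+D: mass 3+4=7, value 38+14=52
- B: mass 3, value 38
Best: 73 sci.

73 sci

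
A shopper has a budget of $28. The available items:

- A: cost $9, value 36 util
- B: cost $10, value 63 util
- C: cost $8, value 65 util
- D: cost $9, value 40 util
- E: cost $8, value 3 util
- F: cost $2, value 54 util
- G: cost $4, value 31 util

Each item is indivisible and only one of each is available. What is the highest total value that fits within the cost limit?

Check high-value combinations within $28:
- B+C+F+G: cost 10+8+2+4=24, value 63+65+54+31=213
- A+C+D+F: cost 9+8+9+2=28, value 36+65+40+54=195
- C+D+F+G: cost 8+9+2+4=23, value 65+40+54+31=190
- B+D+F+G: cost 10+9+2+4=25, value 63+40+54+31=188
Best: 213 util.

213 util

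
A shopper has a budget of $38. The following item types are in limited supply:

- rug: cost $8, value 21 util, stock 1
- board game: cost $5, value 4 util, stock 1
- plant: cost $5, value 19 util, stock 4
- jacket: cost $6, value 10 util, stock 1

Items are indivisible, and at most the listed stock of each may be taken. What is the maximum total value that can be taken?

107 util

Best selections within cost 38 and stock limits:
- 1×rug + 4×plant + 1×jacket: cost 34, value 107
- 1×rug + 1×board game + 4×plant: cost 33, value 101
- 1×rug + 4×plant: cost 28, value 97
- 1×rug + 1×board game + 3×plant + 1×jacket: cost 34, value 92
Best: 107 util.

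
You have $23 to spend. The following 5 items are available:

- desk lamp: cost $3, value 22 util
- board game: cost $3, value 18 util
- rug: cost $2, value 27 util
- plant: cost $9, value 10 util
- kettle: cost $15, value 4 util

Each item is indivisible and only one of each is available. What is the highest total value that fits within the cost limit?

77 util

Check high-value combinations within $23:
- desk lamp+board game+rug+plant: cost 3+3+2+9=17, value 22+18+27+10=77
- desk lamp+board game+rug+kettle: cost 3+3+2+15=23, value 22+18+27+4=71
- desk lamp+board game+rug: cost 3+3+2=8, value 22+18+27=67
Best: 77 util.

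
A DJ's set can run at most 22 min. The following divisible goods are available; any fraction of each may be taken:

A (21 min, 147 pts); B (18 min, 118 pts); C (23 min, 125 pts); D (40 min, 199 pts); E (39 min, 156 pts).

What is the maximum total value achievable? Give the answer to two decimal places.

153.56

Take in order of value per unit:
- A (147/21 per unit): all 21 → value 147, running total 147.00
- B (118/18 per unit): 1 of 18 → value 1×118/18 = 6.5556, running total 153.56
Total 153.56.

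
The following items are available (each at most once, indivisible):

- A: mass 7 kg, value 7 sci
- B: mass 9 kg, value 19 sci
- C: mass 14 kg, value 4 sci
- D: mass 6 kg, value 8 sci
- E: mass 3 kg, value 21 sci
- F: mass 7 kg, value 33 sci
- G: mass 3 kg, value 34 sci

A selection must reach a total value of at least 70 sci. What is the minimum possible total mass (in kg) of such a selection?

13

Subsets with value ≥ 70, sorted by total mass:
- E+F+G: mass 13, value 88
- B+E+G: mass 15, value 74
Minimum mass: 13 kg.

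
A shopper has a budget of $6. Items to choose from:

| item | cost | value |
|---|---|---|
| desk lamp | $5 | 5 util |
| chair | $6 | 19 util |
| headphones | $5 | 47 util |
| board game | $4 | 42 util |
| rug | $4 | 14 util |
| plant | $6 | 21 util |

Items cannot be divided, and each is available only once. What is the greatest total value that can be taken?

Check high-value combinations within $6:
- headphones: cost 5, value 47
- board game: cost 4, value 42
- plant: cost 6, value 21
- chair: cost 6, value 19
Best: 47 util.

47 util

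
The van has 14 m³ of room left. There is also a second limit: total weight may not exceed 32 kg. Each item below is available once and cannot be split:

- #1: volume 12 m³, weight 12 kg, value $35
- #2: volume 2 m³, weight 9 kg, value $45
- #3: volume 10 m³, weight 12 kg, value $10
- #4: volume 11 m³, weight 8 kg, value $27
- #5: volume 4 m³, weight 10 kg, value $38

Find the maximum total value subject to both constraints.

Feasible sets respecting both limits:
- #2+#5: volume 6, weight 19, value 83
- #1+#2: volume 14, weight 21, value 80
- #2+#4: volume 13, weight 17, value 72
Best: $83.

$83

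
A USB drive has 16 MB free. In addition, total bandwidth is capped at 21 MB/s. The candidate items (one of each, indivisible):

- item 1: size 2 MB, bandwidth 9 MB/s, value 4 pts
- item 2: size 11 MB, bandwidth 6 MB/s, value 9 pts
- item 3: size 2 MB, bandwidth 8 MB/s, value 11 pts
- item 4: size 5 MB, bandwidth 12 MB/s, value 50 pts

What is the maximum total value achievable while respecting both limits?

Feasible sets respecting both limits:
- item 3+item 4: size 7, bandwidth 20, value 61
- item 2+item 4: size 16, bandwidth 18, value 59
- item 1+item 4: size 7, bandwidth 21, value 54
Best: 61 pts.

61 pts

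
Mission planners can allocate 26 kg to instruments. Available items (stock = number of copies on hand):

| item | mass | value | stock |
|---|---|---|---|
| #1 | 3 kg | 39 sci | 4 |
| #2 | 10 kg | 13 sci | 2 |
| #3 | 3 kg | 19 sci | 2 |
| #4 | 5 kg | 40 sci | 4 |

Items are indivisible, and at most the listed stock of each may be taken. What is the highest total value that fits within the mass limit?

Top feasible selections:
- 4×#1 + 1×#3 + 2×#4: mass 25, value 255
- 2×#1 + 4×#4: mass 26, value 238
- 3×#1 + 3×#4: mass 24, value 237
- 4×#1 + 2×#4: mass 22, value 236
Best: 255 sci.

255 sci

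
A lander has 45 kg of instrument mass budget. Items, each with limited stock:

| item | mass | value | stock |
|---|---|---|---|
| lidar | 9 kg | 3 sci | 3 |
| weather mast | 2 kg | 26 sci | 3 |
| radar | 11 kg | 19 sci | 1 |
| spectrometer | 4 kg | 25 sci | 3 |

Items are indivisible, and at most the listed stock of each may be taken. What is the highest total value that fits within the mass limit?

175 sci

Top feasible selections:
- 1×lidar + 3×weather mast + 1×radar + 3×spectrometer: mass 38, value 175
- 3×weather mast + 1×radar + 3×spectrometer: mass 29, value 172
- 3×lidar + 3×weather mast + 3×spectrometer: mass 45, value 162
Best: 175 sci.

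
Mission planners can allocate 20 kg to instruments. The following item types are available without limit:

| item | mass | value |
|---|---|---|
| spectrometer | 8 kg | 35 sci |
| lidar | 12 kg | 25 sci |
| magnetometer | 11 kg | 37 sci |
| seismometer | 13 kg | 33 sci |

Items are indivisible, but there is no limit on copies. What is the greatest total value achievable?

Best value-per-unit is spectrometer at 35/8; filling with it alone gives 2×35 = 70.
Optimal mix: 1×spectrometer + 1×magnetometer → mass 19, value 72.

72 sci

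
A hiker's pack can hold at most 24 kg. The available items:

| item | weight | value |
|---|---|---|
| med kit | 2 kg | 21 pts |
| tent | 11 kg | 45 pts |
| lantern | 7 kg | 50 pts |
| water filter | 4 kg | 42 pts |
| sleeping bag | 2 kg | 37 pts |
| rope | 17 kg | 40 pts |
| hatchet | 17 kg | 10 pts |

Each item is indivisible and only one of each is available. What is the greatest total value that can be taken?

Check high-value combinations within 24 kg:
- tent+lantern+water filter+sleeping bag: weight 11+7+4+2=24, value 45+50+42+37=174
- med kit+tent+lantern+water filter: weight 2+11+7+4=24, value 21+45+50+42=158
- med kit+tent+lantern+sleeping bag: weight 2+11+7+2=22, value 21+45+50+37=153
Best: 174 pts.

174 pts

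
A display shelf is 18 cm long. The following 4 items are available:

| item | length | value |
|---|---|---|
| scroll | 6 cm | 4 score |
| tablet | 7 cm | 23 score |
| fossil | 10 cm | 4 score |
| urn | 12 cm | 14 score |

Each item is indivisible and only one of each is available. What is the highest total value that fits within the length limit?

27 score

Check high-value combinations within 18 cm:
- scroll+tablet: length 6+7=13, value 4+23=27
- tablet+fossil: length 7+10=17, value 23+4=27
- tablet: length 7, value 23
- scroll+urn: length 6+12=18, value 4+14=18
Best: 27 score.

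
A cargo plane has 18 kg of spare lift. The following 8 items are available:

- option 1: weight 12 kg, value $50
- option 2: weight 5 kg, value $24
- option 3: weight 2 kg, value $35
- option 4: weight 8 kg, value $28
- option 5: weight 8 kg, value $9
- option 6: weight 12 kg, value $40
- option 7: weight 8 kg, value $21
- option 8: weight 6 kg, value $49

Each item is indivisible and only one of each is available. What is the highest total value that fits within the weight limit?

Check high-value combinations within 18 kg:
- option 3+option 4+option 8: weight 2+8+6=16, value 35+28+49=112
- option 2+option 3+option 8: weight 5+2+6=13, value 24+35+49=108
- option 3+option 7+option 8: weight 2+8+6=16, value 35+21+49=105
- option 1+option 8: weight 12+6=18, value 50+49=99
- option 3+option 5+option 8: weight 2+8+6=16, value 35+9+49=93
Best: $112.

$112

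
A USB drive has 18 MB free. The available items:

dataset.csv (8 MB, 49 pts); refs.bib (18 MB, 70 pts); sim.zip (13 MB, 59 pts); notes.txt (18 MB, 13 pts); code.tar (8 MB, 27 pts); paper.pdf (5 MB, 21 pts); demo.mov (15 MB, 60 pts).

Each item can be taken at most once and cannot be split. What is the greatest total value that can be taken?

80 pts

Check high-value combinations within 18 MB:
- sim.zip+paper.pdf: size 13+5=18, value 59+21=80
- dataset.csv+code.tar: size 8+8=16, value 49+27=76
- dataset.csv+paper.pdf: size 8+5=13, value 49+21=70
- refs.bib: size 18, value 70
- demo.mov: size 15, value 60
Best: 80 pts.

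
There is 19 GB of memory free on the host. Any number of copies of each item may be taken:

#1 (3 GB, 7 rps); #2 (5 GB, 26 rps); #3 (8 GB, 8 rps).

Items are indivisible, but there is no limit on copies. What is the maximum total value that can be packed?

85 rps

Best value-per-unit is #2 at 26/5; filling with it alone gives 3×26 = 78.
Optimal mix: 1×#1 + 3×#2 → memory 18, value 85.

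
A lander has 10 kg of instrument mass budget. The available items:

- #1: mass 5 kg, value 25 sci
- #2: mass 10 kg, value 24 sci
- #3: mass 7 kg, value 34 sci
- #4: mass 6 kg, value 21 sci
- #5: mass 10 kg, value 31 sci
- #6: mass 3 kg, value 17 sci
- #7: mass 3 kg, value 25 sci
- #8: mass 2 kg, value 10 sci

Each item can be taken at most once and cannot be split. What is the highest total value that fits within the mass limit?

60 sci

This is a 0/1 knapsack; check combinations near the capacity.
- #1+#7+#8: mass 5+3+2=10, value 25+25+10=60
- #3+#7: mass 7+3=10, value 34+25=59
- #6+#7+#8: mass 3+3+2=8, value 17+25+10=52
Best: 60 sci.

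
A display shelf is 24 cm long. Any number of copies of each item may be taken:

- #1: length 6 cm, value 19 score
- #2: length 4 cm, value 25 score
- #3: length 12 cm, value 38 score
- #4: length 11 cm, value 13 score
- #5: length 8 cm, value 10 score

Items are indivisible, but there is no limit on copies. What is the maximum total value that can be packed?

150 score

Best value-per-unit is #2 at 25/4, and filling with it alone uses length 6×4=24. No mix of the others beats 6×25 = 150.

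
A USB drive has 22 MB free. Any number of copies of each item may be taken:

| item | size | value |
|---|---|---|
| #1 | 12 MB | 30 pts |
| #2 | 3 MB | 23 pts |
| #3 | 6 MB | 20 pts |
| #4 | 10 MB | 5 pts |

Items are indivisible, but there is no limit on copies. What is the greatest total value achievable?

161 pts

Best value-per-unit is #2 at 23/3, and filling with it alone uses size 7×3=21. No mix of the others beats 7×23 = 161.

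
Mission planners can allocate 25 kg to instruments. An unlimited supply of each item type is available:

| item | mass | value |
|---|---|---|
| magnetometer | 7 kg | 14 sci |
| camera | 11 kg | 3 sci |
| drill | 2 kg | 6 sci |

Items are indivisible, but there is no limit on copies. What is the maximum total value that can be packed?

72 sci

Best value-per-unit is drill at 6/2, and filling with it alone uses mass 12×2=24. No mix of the others beats 12×6 = 72.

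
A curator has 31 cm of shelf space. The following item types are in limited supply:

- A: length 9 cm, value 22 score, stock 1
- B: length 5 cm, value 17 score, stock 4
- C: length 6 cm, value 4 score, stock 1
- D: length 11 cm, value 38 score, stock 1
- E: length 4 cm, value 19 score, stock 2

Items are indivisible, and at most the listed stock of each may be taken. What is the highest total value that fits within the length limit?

110 score

Top feasible selections:
- 2×B + 1×D + 2×E: length 29, value 110
- 3×B + 1×D + 1×E: length 30, value 108
Best: 110 score.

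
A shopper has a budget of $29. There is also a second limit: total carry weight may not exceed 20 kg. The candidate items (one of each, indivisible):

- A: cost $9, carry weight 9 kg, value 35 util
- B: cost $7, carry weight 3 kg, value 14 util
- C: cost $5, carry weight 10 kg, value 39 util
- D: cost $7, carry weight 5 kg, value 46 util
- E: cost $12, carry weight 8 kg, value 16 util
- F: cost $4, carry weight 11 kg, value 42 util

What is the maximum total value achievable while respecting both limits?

Feasible sets respecting both limits:
- B+D+F: cost 18, carry weight 19, value 102
- B+C+D: cost 19, carry weight 18, value 99
- A+B+D: cost 23, carry weight 17, value 95
- D+F: cost 11, carry weight 16, value 88
Best: 102 util.

102 util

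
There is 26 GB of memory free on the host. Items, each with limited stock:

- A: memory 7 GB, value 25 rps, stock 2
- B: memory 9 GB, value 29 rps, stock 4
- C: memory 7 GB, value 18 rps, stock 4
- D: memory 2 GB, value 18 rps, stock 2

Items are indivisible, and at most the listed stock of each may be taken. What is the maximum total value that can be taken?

Top feasible selections:
- 2×A + 1×C + 2×D: memory 25, value 104
- 1×A + 2×C + 2×D: memory 25, value 97
- 2×A + 1×B + 1×D: memory 25, value 97
Best: 104 rps.

104 rps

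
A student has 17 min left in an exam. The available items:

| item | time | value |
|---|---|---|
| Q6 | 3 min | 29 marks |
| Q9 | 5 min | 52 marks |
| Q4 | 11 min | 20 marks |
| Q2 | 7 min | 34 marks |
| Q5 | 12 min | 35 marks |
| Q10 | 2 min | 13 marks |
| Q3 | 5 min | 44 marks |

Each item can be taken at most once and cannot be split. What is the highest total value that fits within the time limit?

138 marks

Check high-value combinations within 17 min:
- Q6+Q9+Q10+Q3: time 3+5+2+5=15, value 29+52+13+44=138
- Q9+Q2+Q3: time 5+7+5=17, value 52+34+44=130
- Q6+Q9+Q2+Q10: time 3+5+7+2=17, value 29+52+34+13=128
- Q6+Q9+Q3: time 3+5+5=13, value 29+52+44=125
Best: 138 marks.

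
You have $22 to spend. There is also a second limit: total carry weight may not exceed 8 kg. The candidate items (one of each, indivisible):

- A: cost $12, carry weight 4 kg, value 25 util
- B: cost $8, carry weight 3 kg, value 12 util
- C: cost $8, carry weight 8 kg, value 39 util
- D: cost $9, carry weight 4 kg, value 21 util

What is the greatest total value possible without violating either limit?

46 util

Feasible sets respecting both limits:
- A+D: cost 21, carry weight 8, value 46
- C: cost 8, carry weight 8, value 39
- A+B: cost 20, carry weight 7, value 37
Best: 46 util.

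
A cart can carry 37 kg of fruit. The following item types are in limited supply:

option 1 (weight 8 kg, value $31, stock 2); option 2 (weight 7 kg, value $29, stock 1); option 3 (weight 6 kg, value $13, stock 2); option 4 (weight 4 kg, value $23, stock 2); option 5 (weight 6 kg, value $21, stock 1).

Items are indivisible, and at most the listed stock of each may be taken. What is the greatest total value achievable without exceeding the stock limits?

$158

Top feasible selections:
- 2×option 1 + 1×option 2 + 2×option 4 + 1×option 5: weight 37, value 158
- 2×option 1 + 1×option 2 + 1×option 3 + 2×option 4: weight 37, value 150
Best: $158.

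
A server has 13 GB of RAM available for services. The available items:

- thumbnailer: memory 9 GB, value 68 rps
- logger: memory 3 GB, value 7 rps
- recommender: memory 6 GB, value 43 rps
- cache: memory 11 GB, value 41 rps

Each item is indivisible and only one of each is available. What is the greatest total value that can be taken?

Check high-value combinations within 13 GB:
- thumbnailer+logger: memory 9+3=12, value 68+7=75
- thumbnailer: memory 9, value 68
- logger+recommender: memory 3+6=9, value 7+43=50
Best: 75 rps.

75 rps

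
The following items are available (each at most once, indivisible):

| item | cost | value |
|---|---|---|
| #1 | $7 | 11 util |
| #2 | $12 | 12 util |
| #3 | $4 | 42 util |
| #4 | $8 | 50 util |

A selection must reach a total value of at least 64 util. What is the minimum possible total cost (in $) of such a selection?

Subsets with value ≥ 64, sorted by total cost:
- #3+#4: cost 12, value 92
- #1+#3+#4: cost 19, value 103
- #1+#2+#3: cost 23, value 65
- #2+#3+#4: cost 24, value 104
Minimum cost: 12 $.

12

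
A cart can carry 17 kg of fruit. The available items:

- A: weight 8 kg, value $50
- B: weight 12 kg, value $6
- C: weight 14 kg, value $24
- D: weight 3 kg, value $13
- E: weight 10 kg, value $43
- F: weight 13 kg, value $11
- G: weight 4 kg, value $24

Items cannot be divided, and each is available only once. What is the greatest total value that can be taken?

$87

Check high-value combinations within 17 kg:
- A+D+G: weight 8+3+4=15, value 50+13+24=87
- D+E+G: weight 3+10+4=17, value 13+43+24=80
- A+G: weight 8+4=12, value 50+24=74
Best: $87.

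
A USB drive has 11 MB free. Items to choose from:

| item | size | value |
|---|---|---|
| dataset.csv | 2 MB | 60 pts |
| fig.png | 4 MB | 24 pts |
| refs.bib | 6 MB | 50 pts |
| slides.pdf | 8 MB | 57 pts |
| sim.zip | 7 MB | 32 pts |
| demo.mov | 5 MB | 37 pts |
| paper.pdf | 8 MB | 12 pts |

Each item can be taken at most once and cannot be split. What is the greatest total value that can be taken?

121 pts

Check high-value combinations within 11 MB:
- dataset.csv+fig.png+demo.mov: size 2+4+5=11, value 60+24+37=121
- dataset.csv+slides.pdf: size 2+8=10, value 60+57=117
- dataset.csv+refs.bib: size 2+6=8, value 60+50=110
Best: 121 pts.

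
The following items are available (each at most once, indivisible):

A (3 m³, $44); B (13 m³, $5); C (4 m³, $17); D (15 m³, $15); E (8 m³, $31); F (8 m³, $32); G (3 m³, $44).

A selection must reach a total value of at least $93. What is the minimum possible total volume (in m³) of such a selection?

Subsets with value ≥ 93, sorted by total volume:
- A+C+G: volume 10, value 105
- A+F+G: volume 14, value 120
Minimum volume: 10 m³.

10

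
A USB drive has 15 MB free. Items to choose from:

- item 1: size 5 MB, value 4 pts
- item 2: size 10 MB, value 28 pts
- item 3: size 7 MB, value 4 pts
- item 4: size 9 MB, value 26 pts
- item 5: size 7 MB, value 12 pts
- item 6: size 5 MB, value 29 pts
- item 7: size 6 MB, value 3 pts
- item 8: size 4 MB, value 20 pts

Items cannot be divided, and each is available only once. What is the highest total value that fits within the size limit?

Check high-value combinations within 15 MB:
- item 2+item 6: size 10+5=15, value 28+29=57
- item 4+item 6: size 9+5=14, value 26+29=55
- item 1+item 6+item 8: size 5+5+4=14, value 4+29+20=53
- item 6+item 7+item 8: size 5+6+4=15, value 29+3+20=52
- item 6+item 8: size 5+4=9, value 29+20=49
Best: 57 pts.

57 pts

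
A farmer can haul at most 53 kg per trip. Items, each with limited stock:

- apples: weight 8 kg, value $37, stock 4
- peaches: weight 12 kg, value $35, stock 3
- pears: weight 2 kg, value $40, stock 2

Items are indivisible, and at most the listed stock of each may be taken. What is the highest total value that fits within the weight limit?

$263

Top feasible selections:
- 4×apples + 1×peaches + 2×pears: weight 48, value 263
- 3×apples + 2×peaches + 2×pears: weight 52, value 261
- 4×apples + 2×pears: weight 36, value 228
- 3×apples + 1×peaches + 2×pears: weight 40, value 226
Best: $263.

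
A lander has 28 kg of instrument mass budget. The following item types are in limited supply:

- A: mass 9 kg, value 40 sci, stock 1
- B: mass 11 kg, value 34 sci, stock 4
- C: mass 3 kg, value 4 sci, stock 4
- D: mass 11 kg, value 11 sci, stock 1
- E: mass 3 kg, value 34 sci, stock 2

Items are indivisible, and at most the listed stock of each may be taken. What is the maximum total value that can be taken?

142 sci

Top feasible selections:
- 1×A + 1×B + 2×E: mass 26, value 142
- 2×B + 2×E: mass 28, value 136
- 1×A + 4×C + 2×E: mass 27, value 124
Best: 142 sci.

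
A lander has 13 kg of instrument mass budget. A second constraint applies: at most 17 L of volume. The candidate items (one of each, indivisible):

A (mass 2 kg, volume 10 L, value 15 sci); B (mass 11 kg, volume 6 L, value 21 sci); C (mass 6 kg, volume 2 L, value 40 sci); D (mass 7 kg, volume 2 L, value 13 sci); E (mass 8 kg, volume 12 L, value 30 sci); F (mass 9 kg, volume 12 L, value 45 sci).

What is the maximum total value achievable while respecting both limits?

Feasible sets respecting both limits:
- A+C: mass 8, volume 12, value 55
- C+D: mass 13, volume 4, value 53
- F: mass 9, volume 12, value 45
- C: mass 6, volume 2, value 40
Best: 55 sci.

55 sci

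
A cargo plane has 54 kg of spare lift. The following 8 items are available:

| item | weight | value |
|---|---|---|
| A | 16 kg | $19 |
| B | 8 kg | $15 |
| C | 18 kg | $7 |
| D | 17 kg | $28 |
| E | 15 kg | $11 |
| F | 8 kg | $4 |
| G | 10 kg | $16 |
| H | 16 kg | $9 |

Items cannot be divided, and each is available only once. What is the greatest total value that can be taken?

$78

Check high-value combinations within 54 kg:
- A+B+D+G: weight 16+8+17+10=51, value 19+15+28+16=78
- B+D+E+G: weight 8+17+15+10=50, value 15+28+11+16=70
- B+D+G+H: weight 8+17+10+16=51, value 15+28+16+9=68
- A+D+F+G: weight 16+17+8+10=51, value 19+28+4+16=67
Best: $78.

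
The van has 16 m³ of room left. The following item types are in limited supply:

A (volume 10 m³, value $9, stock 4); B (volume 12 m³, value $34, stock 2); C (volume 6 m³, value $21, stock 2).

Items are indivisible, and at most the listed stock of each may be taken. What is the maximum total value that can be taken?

Best selections within volume 16 and stock limits:
- 2×C: volume 12, value 42
- 1×B: volume 12, value 34
- 1×A + 1×C: volume 16, value 30
Best: $42.

$42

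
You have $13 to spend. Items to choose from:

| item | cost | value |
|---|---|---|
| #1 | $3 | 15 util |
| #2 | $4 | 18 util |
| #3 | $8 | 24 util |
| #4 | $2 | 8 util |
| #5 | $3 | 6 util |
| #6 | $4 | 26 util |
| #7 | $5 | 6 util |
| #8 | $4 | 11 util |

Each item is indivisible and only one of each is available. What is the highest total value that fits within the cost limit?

Check high-value combinations within $13:
- #1+#2+#4+#6: cost 3+4+2+4=13, value 15+18+8+26=67
- #1+#4+#6+#8: cost 3+2+4+4=13, value 15+8+26+11=60
- #1+#2+#6: cost 3+4+4=11, value 15+18+26=59
- #2+#4+#5+#6: cost 4+2+3+4=13, value 18+8+6+26=58
Best: 67 util.

67 util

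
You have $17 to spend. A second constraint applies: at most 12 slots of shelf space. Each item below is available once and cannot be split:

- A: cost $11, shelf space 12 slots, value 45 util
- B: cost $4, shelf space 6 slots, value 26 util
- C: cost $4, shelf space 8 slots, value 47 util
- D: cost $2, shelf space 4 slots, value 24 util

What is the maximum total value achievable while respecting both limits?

71 util

Feasible sets respecting both limits:
- C+D: cost 6, shelf space 12, value 71
- B+D: cost 6, shelf space 10, value 50
- C: cost 4, shelf space 8, value 47
- A: cost 11, shelf space 12, value 45
Best: 71 util.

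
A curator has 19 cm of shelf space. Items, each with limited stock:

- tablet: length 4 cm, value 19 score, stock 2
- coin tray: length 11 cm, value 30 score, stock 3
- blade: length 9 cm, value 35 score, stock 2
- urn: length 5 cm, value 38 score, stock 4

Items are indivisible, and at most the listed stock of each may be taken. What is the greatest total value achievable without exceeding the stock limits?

Top feasible selections:
- 1×tablet + 3×urn: length 19, value 133
- 3×urn: length 15, value 114
Best: 133 score.

133 score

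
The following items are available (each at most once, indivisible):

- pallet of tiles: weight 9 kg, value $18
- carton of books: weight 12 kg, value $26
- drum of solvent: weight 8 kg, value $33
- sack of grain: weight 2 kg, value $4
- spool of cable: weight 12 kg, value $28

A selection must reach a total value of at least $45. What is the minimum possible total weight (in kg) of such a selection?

Subsets with value ≥ 45, sorted by total weight:
- pallet of tiles+drum of solvent: weight 17, value 51
- pallet of tiles+drum of solvent+sack of grain: weight 19, value 55
- drum of solvent+spool of cable: weight 20, value 61
- carton of books+drum of solvent: weight 20, value 59
Minimum weight: 17 kg.

17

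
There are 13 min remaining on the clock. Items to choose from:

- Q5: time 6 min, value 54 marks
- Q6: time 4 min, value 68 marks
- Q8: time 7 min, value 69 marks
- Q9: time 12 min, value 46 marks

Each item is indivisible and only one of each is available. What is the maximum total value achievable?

Check high-value combinations within 13 min:
- Q6+Q8: time 4+7=11, value 68+69=137
- Q5+Q8: time 6+7=13, value 54+69=123
- Q5+Q6: time 6+4=10, value 54+68=122
- Q8: time 7, value 69
Best: 137 marks.

137 marks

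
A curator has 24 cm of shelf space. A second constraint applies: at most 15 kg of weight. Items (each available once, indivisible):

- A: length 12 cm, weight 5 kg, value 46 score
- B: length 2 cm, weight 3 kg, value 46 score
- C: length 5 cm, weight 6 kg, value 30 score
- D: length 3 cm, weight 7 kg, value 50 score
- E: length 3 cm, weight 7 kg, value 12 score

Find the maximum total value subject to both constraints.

142 score

Feasible sets respecting both limits:
- A+B+D: length 17, weight 15, value 142
- A+B+C: length 19, weight 14, value 122
- A+B+E: length 17, weight 15, value 104
- A+D: length 15, weight 12, value 96
Best: 142 score.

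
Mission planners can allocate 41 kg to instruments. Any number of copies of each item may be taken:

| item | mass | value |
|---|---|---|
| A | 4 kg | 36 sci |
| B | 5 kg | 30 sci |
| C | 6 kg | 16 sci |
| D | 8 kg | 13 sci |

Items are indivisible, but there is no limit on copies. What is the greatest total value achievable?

Best value-per-unit is A at 36/4, and filling with it alone uses mass 10×4=40. No mix of the others beats 10×36 = 360.

360 sci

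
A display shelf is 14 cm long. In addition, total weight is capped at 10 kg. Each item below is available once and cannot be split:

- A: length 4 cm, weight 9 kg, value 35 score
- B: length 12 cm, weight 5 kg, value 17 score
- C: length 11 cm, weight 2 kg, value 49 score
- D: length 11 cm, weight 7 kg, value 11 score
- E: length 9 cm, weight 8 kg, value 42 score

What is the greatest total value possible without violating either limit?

Feasible sets respecting both limits:
- C: length 11, weight 2, value 49
- E: length 9, weight 8, value 42
- A: length 4, weight 9, value 35
- B: length 12, weight 5, value 17
Best: 49 score.

49 score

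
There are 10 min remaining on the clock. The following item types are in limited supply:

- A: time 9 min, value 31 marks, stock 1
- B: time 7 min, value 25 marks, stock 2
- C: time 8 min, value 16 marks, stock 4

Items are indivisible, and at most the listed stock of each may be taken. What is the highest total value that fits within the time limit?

31 marks

Best selections within time 10 and stock limits:
- 1×A: time 9, value 31
- 1×B: time 7, value 25
Best: 31 marks.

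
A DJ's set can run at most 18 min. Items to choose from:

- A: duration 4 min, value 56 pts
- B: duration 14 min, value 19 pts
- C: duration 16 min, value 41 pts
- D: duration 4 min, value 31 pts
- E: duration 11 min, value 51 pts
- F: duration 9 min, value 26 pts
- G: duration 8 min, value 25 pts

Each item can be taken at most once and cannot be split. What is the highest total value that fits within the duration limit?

Check high-value combinations within 18 min:
- A+D+F: duration 4+4+9=17, value 56+31+26=113
- A+D+G: duration 4+4+8=16, value 56+31+25=112
- A+E: duration 4+11=15, value 56+51=107
Best: 113 pts.

113 pts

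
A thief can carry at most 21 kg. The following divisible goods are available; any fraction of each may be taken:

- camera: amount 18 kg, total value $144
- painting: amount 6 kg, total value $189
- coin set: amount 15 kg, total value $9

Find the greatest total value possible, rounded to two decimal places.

309.00

Take in order of value per unit:
- painting (189/6 per unit): all 6 → value 189, running total 189.00
- camera (144/18 per unit): 15 of 18 → value 15×144/18 = 120.0000, running total 309.00
Total 309.00.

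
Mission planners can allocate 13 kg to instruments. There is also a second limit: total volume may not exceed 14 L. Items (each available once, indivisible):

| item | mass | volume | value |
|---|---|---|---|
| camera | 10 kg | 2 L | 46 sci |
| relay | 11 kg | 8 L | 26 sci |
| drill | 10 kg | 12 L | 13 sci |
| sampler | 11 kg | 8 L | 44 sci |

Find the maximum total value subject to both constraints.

46 sci

Feasible sets respecting both limits:
- camera: mass 10, volume 2, value 46
- sampler: mass 11, volume 8, value 44
- relay: mass 11, volume 8, value 26
- drill: mass 10, volume 12, value 13
Best: 46 sci.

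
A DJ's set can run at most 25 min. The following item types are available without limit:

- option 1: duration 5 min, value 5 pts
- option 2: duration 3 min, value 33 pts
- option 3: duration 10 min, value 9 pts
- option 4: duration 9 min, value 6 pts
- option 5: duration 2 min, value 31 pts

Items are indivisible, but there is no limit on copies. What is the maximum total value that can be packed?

374 pts

Best value-per-unit is option 5 at 31/2; filling with it alone gives 12×31 = 372.
Optimal mix: 1×option 2 + 11×option 5 → duration 25, value 374.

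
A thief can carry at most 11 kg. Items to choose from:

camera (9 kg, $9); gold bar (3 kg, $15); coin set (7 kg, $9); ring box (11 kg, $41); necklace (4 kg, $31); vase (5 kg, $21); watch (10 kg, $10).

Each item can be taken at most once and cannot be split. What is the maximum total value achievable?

$52

Check high-value combinations within 11 kg:
- necklace+vase: weight 4+5=9, value 31+21=52
- gold bar+necklace: weight 3+4=7, value 15+31=46
- ring box: weight 11, value 41
- coin set+necklace: weight 7+4=11, value 9+31=40
Best: $52.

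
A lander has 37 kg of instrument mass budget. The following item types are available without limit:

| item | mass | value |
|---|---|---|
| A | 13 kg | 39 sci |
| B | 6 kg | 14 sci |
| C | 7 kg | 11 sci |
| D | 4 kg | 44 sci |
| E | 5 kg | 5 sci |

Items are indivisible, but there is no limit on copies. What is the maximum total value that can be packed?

396 sci

Best value-per-unit is D at 44/4, and filling with it alone uses mass 9×4=36. No mix of the others beats 9×44 = 396.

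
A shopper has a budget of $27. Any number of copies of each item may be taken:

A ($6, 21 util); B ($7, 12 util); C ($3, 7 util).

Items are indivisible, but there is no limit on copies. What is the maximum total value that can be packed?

Best value-per-unit is A at 21/6; filling with it alone gives 4×21 = 84.
Optimal mix: 4×A + 1×C → cost 27, value 91.

91 util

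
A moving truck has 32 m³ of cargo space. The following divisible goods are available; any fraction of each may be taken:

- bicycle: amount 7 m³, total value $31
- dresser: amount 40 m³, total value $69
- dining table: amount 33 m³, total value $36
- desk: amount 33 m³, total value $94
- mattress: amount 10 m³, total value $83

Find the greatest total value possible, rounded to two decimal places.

156.73

Take in order of value per unit:
- mattress (83/10 per unit): all 10 → value 83, running total 83.00
- bicycle (31/7 per unit): all 7 → value 31, running total 114.00
- desk (94/33 per unit): 15 of 33 → value 15×94/33 = 42.7273, running total 156.73
Total 156.73.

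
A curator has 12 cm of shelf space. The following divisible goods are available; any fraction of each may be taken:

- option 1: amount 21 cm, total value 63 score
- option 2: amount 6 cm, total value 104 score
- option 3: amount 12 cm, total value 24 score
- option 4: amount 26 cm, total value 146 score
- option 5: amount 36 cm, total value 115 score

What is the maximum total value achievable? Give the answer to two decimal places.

137.69

Take in order of value per unit:
- option 2 (104/6 per unit): all 6 → value 104, running total 104.00
- option 4 (146/26 per unit): 6 of 26 → value 6×146/26 = 33.6923, running total 137.69
Total 137.69.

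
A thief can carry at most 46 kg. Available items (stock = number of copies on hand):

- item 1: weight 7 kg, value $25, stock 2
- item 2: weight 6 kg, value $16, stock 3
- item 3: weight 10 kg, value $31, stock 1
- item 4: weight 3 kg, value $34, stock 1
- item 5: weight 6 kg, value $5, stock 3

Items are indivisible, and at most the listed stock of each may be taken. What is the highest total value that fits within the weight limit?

Top feasible selections:
- 2×item 1 + 3×item 2 + 1×item 3 + 1×item 4: weight 45, value 163
- 2×item 1 + 2×item 2 + 1×item 3 + 1×item 4 + 1×item 5: weight 45, value 152
- 2×item 1 + 2×item 2 + 1×item 3 + 1×item 4: weight 39, value 147
Best: $163.

$163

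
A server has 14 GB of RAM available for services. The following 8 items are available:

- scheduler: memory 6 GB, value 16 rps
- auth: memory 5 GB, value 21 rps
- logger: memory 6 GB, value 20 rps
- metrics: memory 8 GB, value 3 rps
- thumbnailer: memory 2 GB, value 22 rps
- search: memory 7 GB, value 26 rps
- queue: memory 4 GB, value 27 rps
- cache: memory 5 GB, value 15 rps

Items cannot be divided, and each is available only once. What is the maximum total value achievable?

Check high-value combinations within 14 GB:
- thumbnailer+search+queue: memory 2+7+4=13, value 22+26+27=75
- auth+thumbnailer+queue: memory 5+2+4=11, value 21+22+27=70
- logger+thumbnailer+queue: memory 6+2+4=12, value 20+22+27=69
- auth+thumbnailer+search: memory 5+2+7=14, value 21+22+26=69
- scheduler+thumbnailer+queue: memory 6+2+4=12, value 16+22+27=65
Best: 75 rps.

75 rps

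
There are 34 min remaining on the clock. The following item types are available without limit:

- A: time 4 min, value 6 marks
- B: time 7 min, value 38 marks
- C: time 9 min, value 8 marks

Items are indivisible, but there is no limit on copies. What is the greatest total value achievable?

158 marks

Best value-per-unit is B at 38/7; filling with it alone gives 4×38 = 152.
Optimal mix: 1×A + 4×B → time 32, value 158.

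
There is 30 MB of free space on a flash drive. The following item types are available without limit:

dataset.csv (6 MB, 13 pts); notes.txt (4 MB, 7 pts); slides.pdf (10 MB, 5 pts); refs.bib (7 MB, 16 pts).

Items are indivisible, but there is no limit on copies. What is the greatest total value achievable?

Best value-per-unit is refs.bib at 16/7; filling with it alone gives 4×16 = 64.
Optimal mix: 5×dataset.csv → size 30, value 65.

65 pts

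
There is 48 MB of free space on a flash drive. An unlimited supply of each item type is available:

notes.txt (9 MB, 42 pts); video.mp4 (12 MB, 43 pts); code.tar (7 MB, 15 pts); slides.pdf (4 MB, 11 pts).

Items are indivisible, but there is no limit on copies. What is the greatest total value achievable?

211 pts

Best value-per-unit is notes.txt at 42/9; filling with it alone gives 5×42 = 210.
Optimal mix: 4×notes.txt + 1×video.mp4 → size 48, value 211.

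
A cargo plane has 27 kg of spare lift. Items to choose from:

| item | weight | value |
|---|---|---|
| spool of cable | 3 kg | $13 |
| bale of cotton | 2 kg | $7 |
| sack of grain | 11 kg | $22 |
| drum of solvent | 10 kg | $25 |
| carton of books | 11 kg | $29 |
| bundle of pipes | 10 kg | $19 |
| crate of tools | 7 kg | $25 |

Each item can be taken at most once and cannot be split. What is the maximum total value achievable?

Check high-value combinations within 27 kg:
- spool of cable+bale of cotton+carton of books+crate of tools: weight 3+2+11+7=23, value 13+7+29+25=74
- spool of cable+bale of cotton+drum of solvent+carton of books: weight 3+2+10+11=26, value 13+7+25+29=74
- spool of cable+bale of cotton+sack of grain+carton of books: weight 3+2+11+11=27, value 13+7+22+29=71
- spool of cable+bale of cotton+drum of solvent+crate of tools: weight 3+2+10+7=22, value 13+7+25+25=70
- drum of solvent+bundle of pipes+crate of tools: weight 10+10+7=27, value 25+19+25=69
Best: $74.

$74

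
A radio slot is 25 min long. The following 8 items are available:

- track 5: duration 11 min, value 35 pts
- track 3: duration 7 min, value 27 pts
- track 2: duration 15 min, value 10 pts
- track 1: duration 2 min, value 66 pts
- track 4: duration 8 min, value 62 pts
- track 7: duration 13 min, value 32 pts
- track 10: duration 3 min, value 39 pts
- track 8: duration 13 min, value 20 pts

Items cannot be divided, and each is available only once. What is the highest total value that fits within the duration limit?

Check high-value combinations within 25 min:
- track 5+track 1+track 4+track 10: duration 11+2+8+3=24, value 35+66+62+39=202
- track 3+track 1+track 4+track 10: duration 7+2+8+3=20, value 27+66+62+39=194
- track 1+track 4+track 10: duration 2+8+3=13, value 66+62+39=167
- track 5+track 3+track 1+track 10: duration 11+7+2+3=23, value 35+27+66+39=167
- track 3+track 1+track 7+track 10: duration 7+2+13+3=25, value 27+66+32+39=164
Best: 202 pts.

202 pts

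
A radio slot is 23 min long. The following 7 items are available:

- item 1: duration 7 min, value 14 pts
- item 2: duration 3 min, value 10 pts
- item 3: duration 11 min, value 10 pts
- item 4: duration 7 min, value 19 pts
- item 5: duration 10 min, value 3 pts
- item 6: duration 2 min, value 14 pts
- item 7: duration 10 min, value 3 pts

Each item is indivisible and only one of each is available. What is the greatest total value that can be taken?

Check high-value combinations within 23 min:
- item 1+item 2+item 4+item 6: duration 7+3+7+2=19, value 14+10+19+14=57
- item 2+item 3+item 4+item 6: duration 3+11+7+2=23, value 10+10+19+14=53
- item 1+item 2+item 3+item 6: duration 7+3+11+2=23, value 14+10+10+14=48
Best: 57 pts.

57 pts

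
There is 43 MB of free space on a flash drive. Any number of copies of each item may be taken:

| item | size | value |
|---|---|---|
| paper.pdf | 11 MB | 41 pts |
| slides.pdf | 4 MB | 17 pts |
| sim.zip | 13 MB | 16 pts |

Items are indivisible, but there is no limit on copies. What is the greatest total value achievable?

Best value-per-unit is slides.pdf at 17/4; filling with it alone gives 10×17 = 170.
Optimal mix: 1×paper.pdf + 8×slides.pdf → size 43, value 177.

177 pts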